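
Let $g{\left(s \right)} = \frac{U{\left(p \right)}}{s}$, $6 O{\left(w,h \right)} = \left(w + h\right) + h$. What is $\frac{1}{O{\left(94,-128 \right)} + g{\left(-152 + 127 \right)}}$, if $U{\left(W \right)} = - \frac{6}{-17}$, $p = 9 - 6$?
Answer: $- \frac{425}{11481} \approx -0.037018$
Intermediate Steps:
$O{\left(w,h \right)} = \frac{h}{3} + \frac{w}{6}$ ($O{\left(w,h \right)} = \frac{\left(w + h\right) + h}{6} = \frac{\left(h + w\right) + h}{6} = \frac{w + 2 h}{6} = \frac{h}{3} + \frac{w}{6}$)
$p = 3$ ($p = 9 - 6 = 3$)
$U{\left(W \right)} = \frac{6}{17}$ ($U{\left(W \right)} = \left(-6\right) \left(- \frac{1}{17}\right) = \frac{6}{17}$)
$g{\left(s \right)} = \frac{6}{17 s}$
$\frac{1}{O{\left(94,-128 \right)} + g{\left(-152 + 127 \right)}} = \frac{1}{\left(\frac{1}{3} \left(-128\right) + \frac{1}{6} \cdot 94\right) + \frac{6}{17 \left(-152 + 127\right)}} = \frac{1}{\left(- \frac{128}{3} + \frac{47}{3}\right) + \frac{6}{17 \left(-25\right)}} = \frac{1}{-27 + \frac{6}{17} \left(- \frac{1}{25}\right)} = \frac{1}{-27 - \frac{6}{425}} = \frac{1}{- \frac{11481}{425}} = - \frac{425}{11481}$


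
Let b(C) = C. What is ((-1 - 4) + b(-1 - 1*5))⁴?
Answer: 14641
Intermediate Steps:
((-1 - 4) + b(-1 - 1*5))⁴ = ((-1 - 4) + (-1 - 1*5))⁴ = (-5 + (-1 - 5))⁴ = (-5 - 6)⁴ = (-11)⁴ = 14641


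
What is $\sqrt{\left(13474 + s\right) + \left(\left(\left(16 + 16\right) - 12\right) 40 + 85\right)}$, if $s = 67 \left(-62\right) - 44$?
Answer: $3 \sqrt{1129} \approx 100.8$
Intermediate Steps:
$s = -4198$ ($s = -4154 - 44 = -4198$)
$\sqrt{\left(13474 + s\right) + \left(\left(\left(16 + 16\right) - 12\right) 40 + 85\right)} = \sqrt{\left(13474 - 4198\right) + \left(\left(\left(16 + 16\right) - 12\right) 40 + 85\right)} = \sqrt{9276 + \left(\left(32 - 12\right) 40 + 85\right)} = \sqrt{9276 + \left(20 \cdot 40 + 85\right)} = \sqrt{9276 + \left(800 + 85\right)} = \sqrt{9276 + 885} = \sqrt{10161} = 3 \sqrt{1129}$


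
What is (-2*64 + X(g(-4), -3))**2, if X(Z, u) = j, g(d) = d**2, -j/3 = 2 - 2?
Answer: 16384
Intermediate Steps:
j = 0 (j = -3*(2 - 2) = -3*0 = 0)
X(Z, u) = 0
(-2*64 + X(g(-4), -3))**2 = (-2*64 + 0)**2 = (-128 + 0)**2 = (-128)**2 = 16384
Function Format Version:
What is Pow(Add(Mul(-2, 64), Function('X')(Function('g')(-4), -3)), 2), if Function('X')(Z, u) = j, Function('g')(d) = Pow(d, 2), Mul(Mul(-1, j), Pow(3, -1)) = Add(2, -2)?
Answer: 16384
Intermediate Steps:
j = 0 (j = Mul(-3, Add(2, -2)) = Mul(-3, 0) = 0)
Function('X')(Z, u) = 0
Pow(Add(Mul(-2, 64), Function('X')(Function('g')(-4), -3)), 2) = Pow(Add(Mul(-2, 64), 0), 2) = Pow(Add(-128, 0), 2) = Pow(-128, 2) = 16384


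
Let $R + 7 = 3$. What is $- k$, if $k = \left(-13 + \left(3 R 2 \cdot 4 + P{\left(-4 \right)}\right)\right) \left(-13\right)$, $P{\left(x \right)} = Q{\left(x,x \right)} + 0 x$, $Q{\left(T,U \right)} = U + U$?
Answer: $-1521$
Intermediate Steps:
$R = -4$ ($R = -7 + 3 = -4$)
$Q{\left(T,U \right)} = 2 U$
$P{\left(x \right)} = 2 x$ ($P{\left(x \right)} = 2 x + 0 x = 2 x + 0 = 2 x$)
$k = 1521$ ($k = \left(-13 + \left(3 \left(-4\right) 2 \cdot 4 + 2 \left(-4\right)\right)\right) \left(-13\right) = \left(-13 + \left(3 \left(\left(-8\right) 4\right) - 8\right)\right) \left(-13\right) = \left(-13 + \left(3 \left(-32\right) - 8\right)\right) \left(-13\right) = \left(-13 - 104\right) \left(-13\right) = \left(-117\right) \left(-13\right) = 1521$)
$- k = \left(-1\right) 1521 = -1521$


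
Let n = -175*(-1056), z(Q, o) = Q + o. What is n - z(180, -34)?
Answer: 184654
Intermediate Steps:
n = 184800 (n = -35*(-5280) = 184800)
n - z(180, -34) = 184800 - (180 - 34) = 184800 - 1*146 = 184800 - 146 = 184654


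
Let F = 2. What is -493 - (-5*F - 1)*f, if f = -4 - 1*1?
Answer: -548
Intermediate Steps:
f = -5 (f = -4 - 1 = -5)
-493 - (-5*F - 1)*f = -493 - (-5*2 - 1)*(-5) = -493 - (-10 - 1)*(-5) = -493 - (-11)*(-5) = -493 - 1*55 = -493 - 55 = -548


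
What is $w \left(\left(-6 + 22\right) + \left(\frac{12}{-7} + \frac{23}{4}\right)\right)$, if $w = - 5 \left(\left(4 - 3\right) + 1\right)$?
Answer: $- \frac{2805}{14} \approx -200.36$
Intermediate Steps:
$w = -10$ ($w = - 5 \left(1 + 1\right) = \left(-5\right) 2 = -10$)
$w \left(\left(-6 + 22\right) + \left(\frac{12}{-7} + \frac{23}{4}\right)\right) = - 10 \left(\left(-6 + 22\right) + \left(\frac{12}{-7} + \frac{23}{4}\right)\right) = - 10 \left(16 + \left(12 \left(- \frac{1}{7}\right) + 23 \cdot \frac{1}{4}\right)\right) = - 10 \left(16 + \left(- \frac{12}{7} + \frac{23}{4}\right)\right) = - 10 \left(16 + \frac{113}{28}\right) = \left(-10\right) \frac{561}{28} = - \frac{2805}{14}$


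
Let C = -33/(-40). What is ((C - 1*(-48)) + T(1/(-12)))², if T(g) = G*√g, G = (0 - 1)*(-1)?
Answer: 11442227/4800 + 651*I*√3/40 ≈ 2383.8 + 28.189*I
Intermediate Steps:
C = 33/40 (C = -33*(-1/40) = 33/40 ≈ 0.82500)
G = 1 (G = -1*(-1) = 1)
T(g) = √g (T(g) = 1*√g = √g)
((C - 1*(-48)) + T(1/(-12)))² = ((33/40 - 1*(-48)) + √(1/(-12)))² = ((33/40 + 48) + √(-1/12))² = (1953/40 + I*√3/6)²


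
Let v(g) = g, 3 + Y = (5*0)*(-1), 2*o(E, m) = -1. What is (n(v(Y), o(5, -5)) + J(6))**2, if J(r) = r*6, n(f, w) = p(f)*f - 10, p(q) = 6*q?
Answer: 6400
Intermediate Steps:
o(E, m) = -1/2 (o(E, m) = (1/2)*(-1) = -1/2)
Y = -3 (Y = -3 + (5*0)*(-1) = -3 + 0*(-1) = -3 + 0 = -3)
n(f, w) = -10 + 6*f**2 (n(f, w) = (6*f)*f - 10 = 6*f**2 - 10 = -10 + 6*f**2)
J(r) = 6*r
(n(v(Y), o(5, -5)) + J(6))**2 = ((-10 + 6*(-3)**2) + 6*6)**2 = ((-10 + 6*9) + 36)**2 = ((-10 + 54) + 36)**2 = (44 + 36)**2 = 80**2 = 6400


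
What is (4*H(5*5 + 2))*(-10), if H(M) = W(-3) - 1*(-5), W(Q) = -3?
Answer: -80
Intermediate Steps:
H(M) = 2 (H(M) = -3 - 1*(-5) = -3 + 5 = 2)
(4*H(5*5 + 2))*(-10) = (4*2)*(-10) = 8*(-10) = -80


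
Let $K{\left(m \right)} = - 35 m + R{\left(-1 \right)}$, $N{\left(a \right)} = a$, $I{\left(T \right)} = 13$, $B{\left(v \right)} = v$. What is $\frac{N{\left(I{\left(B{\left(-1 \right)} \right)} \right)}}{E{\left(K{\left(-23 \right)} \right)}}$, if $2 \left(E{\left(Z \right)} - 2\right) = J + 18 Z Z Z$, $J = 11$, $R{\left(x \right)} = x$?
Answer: $\frac{26}{9354932367} \approx 2.7793 \cdot 10^{-9}$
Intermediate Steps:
$K{\left(m \right)} = -1 - 35 m$ ($K{\left(m \right)} = - 35 m - 1 = -1 - 35 m$)
$E{\left(Z \right)} = \frac{15}{2} + 9 Z^{3}$ ($E{\left(Z \right)} = 2 + \frac{11 + 18 Z Z Z}{2} = 2 + \frac{11 + 18 Z^{2} Z}{2} = 2 + \frac{11 + 18 Z^{3}}{2} = 2 + \left(\frac{11}{2} + 9 Z^{3}\right) = \frac{15}{2} + 9 Z^{3}$)
$\frac{N{\left(I{\left(B{\left(-1 \right)} \right)} \right)}}{E{\left(K{\left(-23 \right)} \right)}} = \frac{13}{\frac{15}{2} + 9 \left(-1 - -805\right)^{3}} = \frac{13}{\frac{15}{2} + 9 \left(-1 + 805\right)^{3}} = \frac{13}{\frac{15}{2} + 9 \cdot 804^{3}} = \frac{13}{\frac{15}{2} + 9 \cdot 519718464} = \frac{13}{\frac{15}{2} + 4677466176} = \frac{13}{\frac{9354932367}{2}} = 13 \cdot \frac{2}{9354932367} = \frac{26}{9354932367}$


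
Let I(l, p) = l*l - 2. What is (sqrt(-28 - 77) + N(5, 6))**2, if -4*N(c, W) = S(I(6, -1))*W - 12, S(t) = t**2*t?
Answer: (-58953 + I*sqrt(105))**2 ≈ 3.4755e+9 - 1.21e+6*I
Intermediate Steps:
I(l, p) = -2 + l**2 (I(l, p) = l**2 - 2 = -2 + l**2)
S(t) = t**3
N(c, W) = 3 - 9826*W (N(c, W) = -((-2 + 6**2)**3*W - 12)/4 = -((-2 + 36)**3*W - 12)/4 = -(34**3*W - 12)/4 = -(39304*W - 12)/4 = -(-12 + 39304*W)/4 = 3 - 9826*W)
(sqrt(-28 - 77) + N(5, 6))**2 = (sqrt(-28 - 77) + (3 - 9826*6))**2 = (sqrt(-105) + (3 - 58956))**2 = (I*sqrt(105) - 58953)**2 = (-58953 + I*sqrt(105))**2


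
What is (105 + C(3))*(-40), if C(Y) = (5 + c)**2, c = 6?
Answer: -9040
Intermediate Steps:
C(Y) = 121 (C(Y) = (5 + 6)**2 = 11**2 = 121)
(105 + C(3))*(-40) = (105 + 121)*(-40) = 226*(-40) = -9040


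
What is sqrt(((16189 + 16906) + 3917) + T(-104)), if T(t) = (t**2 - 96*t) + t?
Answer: 6*sqrt(1603) ≈ 240.22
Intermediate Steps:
T(t) = t**2 - 95*t
sqrt(((16189 + 16906) + 3917) + T(-104)) = sqrt(((16189 + 16906) + 3917) - 104*(-95 - 104)) = sqrt((33095 + 3917) - 104*(-199)) = sqrt(37012 + 20696) = sqrt(57708) = 6*sqrt(1603)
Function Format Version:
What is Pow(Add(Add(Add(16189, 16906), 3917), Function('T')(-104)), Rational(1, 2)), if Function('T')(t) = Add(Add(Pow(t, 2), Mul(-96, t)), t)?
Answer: Mul(6, Pow(1603, Rational(1, 2))) ≈ 240.22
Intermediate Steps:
Function('T')(t) = Add(Pow(t, 2), Mul(-95, t))
Pow(Add(Add(Add(16189, 16906), 3917), Function('T')(-104)), Rational(1, 2)) = Pow(Add(Add(Add(16189, 16906), 3917), Mul(-104, Add(-95, -104))), Rational(1, 2)) = Pow(Add(Add(33095, 3917), Mul(-104, -199)), Rational(1, 2)) = Pow(Add(37012, 20696), Rational(1, 2)) = Pow(57708, Rational(1, 2)) = Mul(6, Pow(1603, Rational(1, 2)))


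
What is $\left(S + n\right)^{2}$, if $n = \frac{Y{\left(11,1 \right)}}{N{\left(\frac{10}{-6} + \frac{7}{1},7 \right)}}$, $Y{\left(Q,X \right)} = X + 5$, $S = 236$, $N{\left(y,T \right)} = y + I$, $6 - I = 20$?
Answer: $\frac{9357481}{169} \approx 55370.0$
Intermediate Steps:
$I = -14$ ($I = 6 - 20 = -14$)
$N{\left(y,T \right)} = -14 + y$ ($N{\left(y,T \right)} = y - 14 = -14 + y$)
$Y{\left(Q,X \right)} = 5 + X$
$n = - \frac{9}{13}$ ($n = \frac{5 + 1}{-14 + \left(\frac{10}{-6} + \frac{7}{1}\right)} = \frac{6}{-14 + \left(10 \left(- \frac{1}{6}\right) + 7 \cdot 1\right)} = \frac{6}{-14 + \left(- \frac{5}{3} + 7\right)} = \frac{6}{-14 + \frac{16}{3}} = \frac{6}{- \frac{26}{3}} = 6 \left(- \frac{3}{26}\right) = - \frac{9}{13} \approx -0.69231$)
$\left(S + n\right)^{2} = \left(236 - \frac{9}{13}\right)^{2} = \left(\frac{3059}{13}\right)^{2} = \frac{9357481}{169}$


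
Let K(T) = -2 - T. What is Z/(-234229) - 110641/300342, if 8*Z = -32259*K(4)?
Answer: -66363760445/140697612636 ≈ -0.47168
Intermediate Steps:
Z = 96777/4 (Z = (-32259*(-2 - 1*4))/8 = (-32259*(-2 - 4))/8 = (-32259*(-6))/8 = (⅛)*193554 = 96777/4 ≈ 24194.)
Z/(-234229) - 110641/300342 = (96777/4)/(-234229) - 110641/300342 = (96777/4)*(-1/234229) - 110641*1/300342 = -96777/936916 - 110641/300342 = -66363760445/140697612636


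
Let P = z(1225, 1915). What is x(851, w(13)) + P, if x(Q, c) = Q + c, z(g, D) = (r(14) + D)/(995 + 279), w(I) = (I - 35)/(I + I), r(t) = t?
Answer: 1085025/1274 ≈ 851.67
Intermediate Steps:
w(I) = (-35 + I)/(2*I) (w(I) = (-35 + I)/((2*I)) = (-35 + I)*(1/(2*I)) = (-35 + I)/(2*I))
z(g, D) = 1/91 + D/1274 (z(g, D) = (14 + D)/(995 + 279) = (14 + D)/1274 = (14 + D)*(1/1274) = 1/91 + D/1274)
P = 1929/1274 (P = 1/91 + (1/1274)*1915 = 1/91 + 1915/1274 = 1929/1274 ≈ 1.5141)
x(851, w(13)) + P = (851 + (½)*(-35 + 13)/13) + 1929/1274 = (851 + (½)*(1/13)*(-22)) + 1929/1274 = (851 - 11/13) + 1929/1274 = 11052/13 + 1929/1274 = 1085025/1274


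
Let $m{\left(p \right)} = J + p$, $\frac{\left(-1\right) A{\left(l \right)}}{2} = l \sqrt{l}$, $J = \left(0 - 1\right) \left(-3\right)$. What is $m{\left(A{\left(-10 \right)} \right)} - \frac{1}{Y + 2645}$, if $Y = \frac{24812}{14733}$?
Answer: $\frac{116966058}{38993597} + 20 i \sqrt{10} \approx 2.9996 + 63.246 i$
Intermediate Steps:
$Y = \frac{24812}{14733}$ ($Y = 24812 \cdot \frac{1}{14733} = \frac{24812}{14733} \approx 1.6841$)
$J = 3$ ($J = \left(-1\right) \left(-3\right) = 3$)
$A{\left(l \right)} = - 2 l^{\frac{3}{2}}$ ($A{\left(l \right)} = - 2 l \sqrt{l} = - 2 l^{\frac{3}{2}}$)
$m{\left(p \right)} = 3 + p$
$m{\left(A{\left(-10 \right)} \right)} - \frac{1}{Y + 2645} = \left(3 - 2 \left(-10\right)^{\frac{3}{2}}\right) - \frac{1}{\frac{24812}{14733} + 2645} = \left(3 - 2 \left(- 10 i \sqrt{10}\right)\right) - \frac{1}{\frac{38993597}{14733}} = \left(3 + 20 i \sqrt{10}\right) - \frac{14733}{38993597} = \frac{116966058}{38993597} + 20 i \sqrt{10}$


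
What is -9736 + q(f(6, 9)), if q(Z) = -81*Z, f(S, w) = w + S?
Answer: -10951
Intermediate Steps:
f(S, w) = S + w
-9736 + q(f(6, 9)) = -9736 - 81*(6 + 9) = -9736 - 81*15 = -9736 - 1215 = -10951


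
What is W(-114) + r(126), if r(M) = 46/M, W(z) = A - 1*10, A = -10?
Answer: -1237/63 ≈ -19.635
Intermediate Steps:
W(z) = -20 (W(z) = -10 - 1*10 = -10 - 10 = -20)
W(-114) + r(126) = -20 + 46/126 = -20 + 46*(1/126) = -20 + 23/63 = -1237/63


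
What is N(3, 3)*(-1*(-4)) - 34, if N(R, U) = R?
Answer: -22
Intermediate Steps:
N(3, 3)*(-1*(-4)) - 34 = 3*(-1*(-4)) - 34 = 3*4 - 34 = 12 - 34 = -22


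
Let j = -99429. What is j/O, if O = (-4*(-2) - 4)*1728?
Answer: -33143/2304 ≈ -14.385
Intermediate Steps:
O = 6912 (O = (8 - 4)*1728 = 4*1728 = 6912)
j/O = -99429/6912 = -99429*1/6912 = -33143/2304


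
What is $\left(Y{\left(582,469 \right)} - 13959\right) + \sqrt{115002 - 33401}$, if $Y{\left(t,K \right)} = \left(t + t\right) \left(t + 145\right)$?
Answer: $832269 + \sqrt{81601} \approx 8.3256 \cdot 10^{5}$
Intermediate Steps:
$Y{\left(t,K \right)} = 2 t \left(145 + t\right)$
$\left(Y{\left(582,469 \right)} - 13959\right) + \sqrt{115002 - 33401} = \left(2 \cdot 582 \left(145 + 582\right) - 13959\right) + \sqrt{115002 - 33401} = \left(2 \cdot 582 \cdot 727 - 13959\right) + \sqrt{81601} = \left(846228 - 13959\right) + \sqrt{81601} = 832269 + \sqrt{81601}$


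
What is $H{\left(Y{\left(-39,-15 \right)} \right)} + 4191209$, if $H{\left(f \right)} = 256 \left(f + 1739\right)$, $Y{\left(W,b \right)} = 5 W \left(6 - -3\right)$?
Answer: $4187113$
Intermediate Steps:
$Y{\left(W,b \right)} = 45 W$ ($Y{\left(W,b \right)} = 5 W \left(6 + 3\right) = 5 W 9 = 45 W$)
$H{\left(f \right)} = 445184 + 256 f$ ($H{\left(f \right)} = 256 \left(1739 + f\right) = 445184 + 256 f$)
$H{\left(Y{\left(-39,-15 \right)} \right)} + 4191209 = \left(445184 + 256 \cdot 45 \left(-39\right)\right) + 4191209 = \left(445184 + 256 \left(-1755\right)\right) + 4191209 = \left(445184 - 449280\right) + 4191209 = -4096 + 4191209 = 4187113$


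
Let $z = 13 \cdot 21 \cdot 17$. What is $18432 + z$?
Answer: $23073$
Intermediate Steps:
$z = 4641$ ($z = 273 \cdot 17 = 4641$)
$18432 + z = 18432 + 4641 = 23073$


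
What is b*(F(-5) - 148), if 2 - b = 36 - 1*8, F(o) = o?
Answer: 3978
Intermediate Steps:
b = -26 (b = 2 - (36 - 1*8) = 2 - (36 - 8) = 2 - 1*28 = 2 - 28 = -26)
b*(F(-5) - 148) = -26*(-5 - 148) = -26*(-153) = 3978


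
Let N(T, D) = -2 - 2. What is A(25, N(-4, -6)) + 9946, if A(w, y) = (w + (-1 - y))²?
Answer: 10730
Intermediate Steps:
N(T, D) = -4
A(w, y) = (-1 + w - y)²
A(25, N(-4, -6)) + 9946 = (1 - 4 - 1*25)² + 9946 = (1 - 4 - 25)² + 9946 = (-28)² + 9946 = 784 + 9946 = 10730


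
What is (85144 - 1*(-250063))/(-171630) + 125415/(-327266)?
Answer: -32806707628/14042165895 ≈ -2.3363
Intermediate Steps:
(85144 - 1*(-250063))/(-171630) + 125415/(-327266) = (85144 + 250063)*(-1/171630) + 125415*(-1/327266) = 335207*(-1/171630) - 125415/327266 = -335207/171630 - 125415/327266 = -32806707628/14042165895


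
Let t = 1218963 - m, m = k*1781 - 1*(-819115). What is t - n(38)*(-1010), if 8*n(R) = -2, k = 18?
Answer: 735075/2 ≈ 3.6754e+5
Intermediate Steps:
n(R) = -¼ (n(R) = (⅛)*(-2) = -¼)
m = 851173 (m = 18*1781 - 1*(-819115) = 32058 + 819115 = 851173)
t = 367790 (t = 1218963 - 1*851173 = 1218963 - 851173 = 367790)
t - n(38)*(-1010) = 367790 - (-1)*(-1010)/4 = 367790 - 1*505/2 = 367790 - 505/2 = 735075/2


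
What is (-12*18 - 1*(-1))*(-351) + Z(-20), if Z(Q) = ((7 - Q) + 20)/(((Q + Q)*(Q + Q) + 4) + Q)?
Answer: 119536607/1584 ≈ 75465.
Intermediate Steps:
Z(Q) = (27 - Q)/(4 + Q + 4*Q²) (Z(Q) = (27 - Q)/(((2*Q)*(2*Q) + 4) + Q) = (27 - Q)/((4*Q² + 4) + Q) = (27 - Q)/((4 + 4*Q²) + Q) = (27 - Q)/(4 + Q + 4*Q²))
(-12*18 - 1*(-1))*(-351) + Z(-20) = (-12*18 - 1*(-1))*(-351) + (27 - 1*(-20))/(4 - 20 + 4*(-20)²) = (-216 + 1)*(-351) + (27 + 20)/(4 - 20 + 4*400) = -215*(-351) + 47/(4 - 20 + 1600) = 75465 + 47/1584 = 119536607/1584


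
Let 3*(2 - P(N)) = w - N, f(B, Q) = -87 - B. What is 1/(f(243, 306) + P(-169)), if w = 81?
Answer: -3/1234 ≈ -0.0024311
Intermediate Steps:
P(N) = -25 + N/3 (P(N) = 2 - (81 - N)/3 = 2 + (-27 + N/3) = -25 + N/3)
1/(f(243, 306) + P(-169)) = 1/((-87 - 1*243) + (-25 + (1/3)*(-169))) = 1/((-87 - 243) + (-25 - 169/3)) = 1/(-330 - 244/3) = 1/(-1234/3) = -3/1234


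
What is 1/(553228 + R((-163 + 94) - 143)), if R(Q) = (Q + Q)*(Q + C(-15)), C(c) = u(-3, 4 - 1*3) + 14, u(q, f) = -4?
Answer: 1/638876 ≈ 1.5652e-6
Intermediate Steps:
C(c) = 10 (C(c) = -4 + 14 = 10)
R(Q) = 2*Q*(10 + Q) (R(Q) = (Q + Q)*(Q + 10) = (2*Q)*(10 + Q) = 2*Q*(10 + Q))
1/(553228 + R((-163 + 94) - 143)) = 1/(553228 + 2*((-163 + 94) - 143)*(10 + ((-163 + 94) - 143))) = 1/(553228 + 2*(-69 - 143)*(10 + (-69 - 143))) = 1/(553228 + 2*(-212)*(10 - 212)) = 1/(553228 + 2*(-212)*(-202)) = 1/(553228 + 85648) = 1/638876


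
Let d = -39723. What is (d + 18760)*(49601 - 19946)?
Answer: -621657765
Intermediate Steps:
(d + 18760)*(49601 - 19946) = (-39723 + 18760)*(49601 - 19946) = -20963*29655 = -621657765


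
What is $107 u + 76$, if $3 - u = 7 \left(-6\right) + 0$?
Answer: $4891$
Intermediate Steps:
$u = 45$ ($u = 3 - \left(7 \left(-6\right) + 0\right) = 3 - \left(-42 + 0\right) = 3 - -42 = 3 + 42 = 45$)
$107 u + 76 = 107 \cdot 45 + 76 = 4815 + 76 = 4891$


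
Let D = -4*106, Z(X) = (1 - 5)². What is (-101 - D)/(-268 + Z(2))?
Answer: -323/252 ≈ -1.2817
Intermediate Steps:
Z(X) = 16 (Z(X) = (-4)² = 16)
D = -424
(-101 - D)/(-268 + Z(2)) = (-101 - 1*(-424))/(-268 + 16) = (-101 + 424)/(-252) = 323*(-1/252) = -323/252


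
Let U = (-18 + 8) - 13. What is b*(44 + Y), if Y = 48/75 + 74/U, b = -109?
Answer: -2596162/575 ≈ -4515.1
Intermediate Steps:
U = -23 (U = -10 - 13 = -23)
Y = -1482/575 (Y = 48/75 + 74/(-23) = 48*(1/75) + 74*(-1/23) = 16/25 - 74/23 = -1482/575 ≈ -2.5774)
b*(44 + Y) = -109*(44 - 1482/575) = -109*23818/575 = -2596162/575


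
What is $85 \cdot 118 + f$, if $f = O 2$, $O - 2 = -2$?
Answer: $10030$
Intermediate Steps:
$O = 0$ ($O = 2 - 2 = 0$)
$f = 0$ ($f = 0 \cdot 2 = 0$)
$85 \cdot 118 + f = 85 \cdot 118 + 0 = 10030 + 0 = 10030$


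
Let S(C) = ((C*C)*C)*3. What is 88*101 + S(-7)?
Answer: 7859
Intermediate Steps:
S(C) = 3*C³ (S(C) = (C²*C)*3 = C³*3 = 3*C³)
88*101 + S(-7) = 88*101 + 3*(-7)³ = 8888 + 3*(-343) = 8888 - 1029 = 7859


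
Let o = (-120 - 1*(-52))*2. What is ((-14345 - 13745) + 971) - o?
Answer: -26983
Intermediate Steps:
o = -136 (o = (-120 + 52)*2 = -68*2 = -136)
((-14345 - 13745) + 971) - o = ((-14345 - 13745) + 971) - 1*(-136) = (-28090 + 971) + 136 = -27119 + 136 = -26983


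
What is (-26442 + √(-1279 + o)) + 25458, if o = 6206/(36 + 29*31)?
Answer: -984 + I*√1112331165/935 ≈ -984.0 + 35.67*I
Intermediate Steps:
o = 6206/935 (o = 6206/(36 + 899) = 6206/935 ≈ 6.6374)
(-26442 + √(-1279 + o)) + 25458 = (-26442 + √(-1279 + 6206/935)) + 25458 = (-26442 + √(-1189659/935)) + 25458 = (-26442 + I*√1112331165/935) + 25458 = -984 + I*√1112331165/935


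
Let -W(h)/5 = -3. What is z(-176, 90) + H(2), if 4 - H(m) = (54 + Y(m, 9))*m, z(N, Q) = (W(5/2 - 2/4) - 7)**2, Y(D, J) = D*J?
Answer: -76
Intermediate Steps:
W(h) = 15 (W(h) = -5*(-3) = 15)
z(N, Q) = 64 (z(N, Q) = (15 - 7)**2 = 8**2 = 64)
H(m) = 4 - m*(54 + 9*m) (H(m) = 4 - (54 + m*9)*m = 4 - (54 + 9*m)*m = 4 - m*(54 + 9*m))
z(-176, 90) + H(2) = 64 + (4 - 54*2 - 9*2**2) = 64 + (4 - 108 - 9*4) = 64 + (4 - 108 - 36) = 64 - 140 = -76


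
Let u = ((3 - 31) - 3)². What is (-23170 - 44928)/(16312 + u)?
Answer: -68098/17273 ≈ -3.9425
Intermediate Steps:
u = 961 (u = (-28 - 3)² = (-31)² = 961)
(-23170 - 44928)/(16312 + u) = (-23170 - 44928)/(16312 + 961) = -68098/17273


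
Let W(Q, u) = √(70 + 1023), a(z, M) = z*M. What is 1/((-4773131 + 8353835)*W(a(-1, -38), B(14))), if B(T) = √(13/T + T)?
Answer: √1093/3913709472 ≈ 8.4474e-9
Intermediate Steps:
a(z, M) = M*z
B(T) = √(T + 13/T)
W(Q, u) = √1093
1/((-4773131 + 8353835)*W(a(-1, -38), B(14))) = 1/((-4773131 + 8353835)*(√1093)) = (√1093/1093)/3580704 = √1093/3913709472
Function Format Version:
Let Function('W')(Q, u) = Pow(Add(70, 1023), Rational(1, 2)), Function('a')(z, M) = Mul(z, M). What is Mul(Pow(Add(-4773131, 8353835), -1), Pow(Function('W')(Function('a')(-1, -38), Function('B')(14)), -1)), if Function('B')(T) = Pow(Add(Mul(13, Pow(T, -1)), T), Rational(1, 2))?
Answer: Mul(Rational(1, 3913709472), Pow(1093, Rational(1, 2))) ≈ 8.4474e-9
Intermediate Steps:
Function('a')(z, M) = Mul(M, z)
Function('B')(T) = Pow(Add(T, Mul(13, Pow(T, -1))), Rational(1, 2))
Function('W')(Q, u) = Pow(1093, Rational(1, 2))
Mul(Pow(Add(-4773131, 8353835), -1), Pow(Function('W')(Function('a')(-1, -38), Function('B')(14)), -1)) = Mul(Pow(Add(-4773131, 8353835), -1), Pow(Pow(1093, Rational(1, 2)), -1)) = Mul(Pow(3580704, -1), Mul(Rational(1, 1093), Pow(1093, Rational(1, 2)))) = Mul(Rational(1, 3580704), Mul(Rational(1, 1093), Pow(1093, Rational(1, 2)))) = Mul(Rational(1, 3913709472), Pow(1093, Rational(1, 2)))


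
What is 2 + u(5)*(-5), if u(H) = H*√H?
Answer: 2 - 25*√5 ≈ -53.902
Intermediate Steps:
u(H) = H^(3/2)
2 + u(5)*(-5) = 2 + 5^(3/2)*(-5) = 2 + (5*√5)*(-5) = 2 - 25*√5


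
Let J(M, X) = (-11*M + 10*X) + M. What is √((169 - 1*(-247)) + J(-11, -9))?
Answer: 2*√109 ≈ 20.881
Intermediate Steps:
J(M, X) = -10*M + 10*X
√((169 - 1*(-247)) + J(-11, -9)) = √((169 - 1*(-247)) + (-10*(-11) + 10*(-9))) = √((169 + 247) + (110 - 90)) = √(416 + 20) = √436 = 2*√109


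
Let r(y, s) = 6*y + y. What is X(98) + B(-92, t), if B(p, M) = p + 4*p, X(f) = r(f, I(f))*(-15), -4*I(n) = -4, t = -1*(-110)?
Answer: -10750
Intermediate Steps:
t = 110
I(n) = 1 (I(n) = -1/4*(-4) = 1)
r(y, s) = 7*y
X(f) = -105*f (X(f) = (7*f)*(-15) = -105*f)
B(p, M) = 5*p
X(98) + B(-92, t) = -105*98 + 5*(-92) = -10290 - 460 = -10750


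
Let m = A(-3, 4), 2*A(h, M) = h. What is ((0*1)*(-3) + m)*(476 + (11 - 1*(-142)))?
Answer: -1887/2 ≈ -943.50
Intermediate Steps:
A(h, M) = h/2
m = -3/2 (m = (½)*(-3) = -3/2 ≈ -1.5000)
((0*1)*(-3) + m)*(476 + (11 - 1*(-142))) = ((0*1)*(-3) - 3/2)*(476 + (11 - 1*(-142))) = (0*(-3) - 3/2)*(476 + (11 + 142)) = (0 - 3/2)*(476 + 153) = -3/2*629 = -1887/2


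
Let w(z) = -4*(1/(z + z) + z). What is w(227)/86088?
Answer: -34353/3256996 ≈ -0.010547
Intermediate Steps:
w(z) = -4*z - 2/z (w(z) = -4*(1/(2*z) + z) = -4*(z + 1/(2*z)) = -4*z - 2/z)
w(227)/86088 = (-4*227 - 2/227)/86088 = (-908 - 2*1/227)*(1/86088) = (-908 - 2/227)*(1/86088) = -206118/227*1/86088 = -34353/3256996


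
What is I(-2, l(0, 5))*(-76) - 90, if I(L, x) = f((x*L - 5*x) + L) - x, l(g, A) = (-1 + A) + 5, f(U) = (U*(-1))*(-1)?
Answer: 5534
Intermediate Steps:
f(U) = U (f(U) = -U*(-1) = U)
l(g, A) = 4 + A
I(L, x) = L - 6*x + L*x (I(L, x) = ((x*L - 5*x) + L) - x = ((L*x - 5*x) + L) - x = ((-5*x + L*x) + L) - x = (L - 5*x + L*x) - x = L - 6*x + L*x)
I(-2, l(0, 5))*(-76) - 90 = (-2 - 6*(4 + 5) - 2*(4 + 5))*(-76) - 90 = (-2 - 6*9 - 2*9)*(-76) - 90 = (-2 - 54 - 18)*(-76) - 90 = -74*(-76) - 90 = 5624 - 90 = 5534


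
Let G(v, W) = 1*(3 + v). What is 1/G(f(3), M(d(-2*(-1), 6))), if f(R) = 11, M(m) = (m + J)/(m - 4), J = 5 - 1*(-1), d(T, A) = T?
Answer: 1/14 ≈ 0.071429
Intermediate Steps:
J = 6 (J = 5 + 1 = 6)
M(m) = (6 + m)/(-4 + m) (M(m) = (m + 6)/(m - 4) = (6 + m)/(-4 + m))
G(v, W) = 3 + v
1/G(f(3), M(d(-2*(-1), 6))) = 1/(3 + 11) = 1/14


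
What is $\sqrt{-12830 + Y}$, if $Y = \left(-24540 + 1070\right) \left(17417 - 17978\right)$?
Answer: $4 \sqrt{822115} \approx 3626.8$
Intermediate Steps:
$Y = 13166670$ ($Y = \left(-23470\right) \left(-561\right) = 13166670$)
$\sqrt{-12830 + Y} = \sqrt{-12830 + 13166670} = \sqrt{13153840} = 4 \sqrt{822115}$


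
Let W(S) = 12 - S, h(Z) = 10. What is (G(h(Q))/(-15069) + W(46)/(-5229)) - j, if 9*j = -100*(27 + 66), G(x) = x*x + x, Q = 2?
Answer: 27140754952/26265267 ≈ 1033.3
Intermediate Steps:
G(x) = x + x² (G(x) = x² + x = x + x²)
j = -3100/3 (j = (-100*(27 + 66))/9 = (-100*93)/9 = (⅑)*(-9300) = -3100/3 ≈ -1033.3)
(G(h(Q))/(-15069) + W(46)/(-5229)) - j = ((10*(1 + 10))/(-15069) + (12 - 1*46)/(-5229)) - 1*(-3100/3) = ((10*11)*(-1/15069) + (12 - 46)*(-1/5229)) + 3100/3 = (110*(-1/15069) - 34*(-1/5229)) + 3100/3 = (-110/15069 + 34/5229) + 3100/3 = -20948/26265267 + 3100/3 = 27140754952/26265267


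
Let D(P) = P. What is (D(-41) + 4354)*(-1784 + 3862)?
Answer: 8962414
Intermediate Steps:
(D(-41) + 4354)*(-1784 + 3862) = (-41 + 4354)*(-1784 + 3862) = 4313*2078 = 8962414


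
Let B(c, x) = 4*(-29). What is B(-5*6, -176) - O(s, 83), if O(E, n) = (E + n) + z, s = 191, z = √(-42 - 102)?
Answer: -390 - 12*I ≈ -390.0 - 12.0*I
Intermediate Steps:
z = 12*I (z = √(-144) = 12*I ≈ 12.0*I)
B(c, x) = -116
O(E, n) = E + n + 12*I (O(E, n) = (E + n) + 12*I = E + n + 12*I)
B(-5*6, -176) - O(s, 83) = -116 - (191 + 83 + 12*I) = -116 - (274 + 12*I) = -116 + (-274 - 12*I) = -390 - 12*I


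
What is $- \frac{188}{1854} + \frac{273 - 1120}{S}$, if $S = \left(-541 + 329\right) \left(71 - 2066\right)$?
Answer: $- \frac{1930549}{18669780} \approx -0.1034$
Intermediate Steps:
$S = 422940$ ($S = \left(-212\right) \left(-1995\right) = 422940$)
$- \frac{188}{1854} + \frac{273 - 1120}{S} = - \frac{188}{1854} + \frac{273 - 1120}{422940} = \left(-188\right) \frac{1}{1854} - \frac{121}{60420} = - \frac{94}{927} - \frac{121}{60420} = - \frac{1930549}{18669780}$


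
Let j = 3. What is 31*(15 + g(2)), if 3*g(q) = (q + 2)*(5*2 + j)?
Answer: 3007/3 ≈ 1002.3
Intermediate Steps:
g(q) = 26/3 + 13*q/3 (g(q) = ((q + 2)*(5*2 + 3))/3 = ((2 + q)*(10 + 3))/3 = ((2 + q)*13)/3 = (26 + 13*q)/3 = 26/3 + 13*q/3)
31*(15 + g(2)) = 31*(15 + (26/3 + (13/3)*2)) = 31*(15 + (26/3 + 26/3)) = 31*(15 + 52/3) = 31*(97/3) = 3007/3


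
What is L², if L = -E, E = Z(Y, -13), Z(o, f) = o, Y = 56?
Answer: 3136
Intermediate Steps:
E = 56
L = -56 (L = -1*56 = -56)
L² = (-56)² = 3136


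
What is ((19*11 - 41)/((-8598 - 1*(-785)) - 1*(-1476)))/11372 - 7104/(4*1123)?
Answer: -31996624782/20232070193 ≈ -1.5815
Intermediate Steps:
((19*11 - 41)/((-8598 - 1*(-785)) - 1*(-1476)))/11372 - 7104/(4*1123) = ((209 - 41)/((-8598 + 785) + 1476))*(1/11372) - 7104/4492 = (168/(-7813 + 1476))*(1/11372) - 7104*1/4492 = (168/(-6337))*(1/11372) - 1776/1123 = (168*(-1/6337))*(1/11372) - 1776/1123 = -168/6337*1/11372 - 1776/1123 = -42/18016091 - 1776/1123 = -31996624782/20232070193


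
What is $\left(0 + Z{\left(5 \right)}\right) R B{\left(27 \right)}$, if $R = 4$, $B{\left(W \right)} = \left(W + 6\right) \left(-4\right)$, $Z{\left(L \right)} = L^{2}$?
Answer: $-13200$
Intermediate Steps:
$B{\left(W \right)} = -24 - 4 W$ ($B{\left(W \right)} = \left(6 + W\right) \left(-4\right) = -24 - 4 W$)
$\left(0 + Z{\left(5 \right)}\right) R B{\left(27 \right)} = \left(0 + 5^{2}\right) 4 \left(-24 - 108\right) = \left(0 + 25\right) 4 \left(-24 - 108\right) = 25 \cdot 4 \left(-132\right) = 100 \left(-132\right) = -13200$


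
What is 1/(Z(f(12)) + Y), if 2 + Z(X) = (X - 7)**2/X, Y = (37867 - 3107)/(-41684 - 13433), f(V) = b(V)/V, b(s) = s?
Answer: 55117/1839218 ≈ 0.029968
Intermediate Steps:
f(V) = 1 (f(V) = V/V = 1)
Y = -34760/55117 (Y = 34760/(-55117) = 34760*(-1/55117) = -34760/55117 ≈ -0.63066)
Z(X) = -2 + (-7 + X)**2/X (Z(X) = -2 + (X - 7)**2/X = -2 + (-7 + X)**2/X)
1/(Z(f(12)) + Y) = 1/((-2 + (-7 + 1)**2/1) - 34760/55117) = 1/((-2 + 1*(-6)**2) - 34760/55117) = 1/((-2 + 1*36) - 34760/55117) = 1/((-2 + 36) - 34760/55117) = 1/(34 - 34760/55117) = 1/(1839218/55117) = 55117/1839218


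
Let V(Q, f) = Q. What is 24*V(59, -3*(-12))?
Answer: 1416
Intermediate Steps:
24*V(59, -3*(-12)) = 24*59 = 1416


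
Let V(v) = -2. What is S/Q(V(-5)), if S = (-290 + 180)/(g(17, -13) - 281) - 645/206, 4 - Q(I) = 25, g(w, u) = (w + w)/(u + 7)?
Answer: 4056/31003 ≈ 0.13083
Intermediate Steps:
g(w, u) = 2*w/(7 + u) (g(w, u) = (2*w)/(7 + u) = 2*w/(7 + u))
Q(I) = -21 (Q(I) = 4 - 1*25 = 4 - 25 = -21)
S = -12168/4429 (S = (-290 + 180)/(2*17/(7 - 13) - 281) - 645/206 = -110/(2*17/(-6) - 281) - 645*1/206 = -110/(2*17*(-⅙) - 281) - 645/206 = -110/(-17/3 - 281) - 645/206 = -110/(-860/3) - 645/206 = -110*(-3/860) - 645/206 = 33/86 - 645/206 = -12168/4429 ≈ -2.7473)
S/Q(V(-5)) = -12168/4429/(-21) = -1/21*(-12168/4429) = 4056/31003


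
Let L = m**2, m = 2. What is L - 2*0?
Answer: 4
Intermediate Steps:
L = 4 (L = 2**2 = 4)
L - 2*0 = 4 - 2*0 = 4 + 0 = 4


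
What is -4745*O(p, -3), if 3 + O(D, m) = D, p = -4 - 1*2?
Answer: 42705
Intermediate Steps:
p = -6 (p = -4 - 2 = -6)
O(D, m) = -3 + D
-4745*O(p, -3) = -4745*(-3 - 6) = -4745*(-9) = 42705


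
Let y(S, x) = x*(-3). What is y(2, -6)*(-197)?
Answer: -3546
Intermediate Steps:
y(S, x) = -3*x
y(2, -6)*(-197) = -3*(-6)*(-197) = 18*(-197) = -3546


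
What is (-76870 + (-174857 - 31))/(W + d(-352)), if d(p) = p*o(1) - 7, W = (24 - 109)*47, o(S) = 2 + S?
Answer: 125879/2529 ≈ 49.774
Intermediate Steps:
W = -3995 (W = -85*47 = -3995)
d(p) = -7 + 3*p (d(p) = p*(2 + 1) - 7 = p*3 - 7 = 3*p - 7 = -7 + 3*p)
(-76870 + (-174857 - 31))/(W + d(-352)) = (-76870 + (-174857 - 31))/(-3995 + (-7 + 3*(-352))) = (-76870 - 174888)/(-3995 + (-7 - 1056)) = -251758/(-3995 - 1063) = -251758/(-5058) = -251758*(-1/5058) = 125879/2529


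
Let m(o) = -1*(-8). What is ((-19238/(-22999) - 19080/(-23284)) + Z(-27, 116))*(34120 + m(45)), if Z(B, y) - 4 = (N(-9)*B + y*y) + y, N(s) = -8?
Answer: 63022667176490688/133877179 ≈ 4.7075e+8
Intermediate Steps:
Z(B, y) = 4 + y + y**2 - 8*B (Z(B, y) = 4 + ((-8*B + y*y) + y) = 4 + ((-8*B + y**2) + y) = 4 + ((y**2 - 8*B) + y) = 4 + (y + y**2 - 8*B) = 4 + y + y**2 - 8*B)
m(o) = 8
((-19238/(-22999) - 19080/(-23284)) + Z(-27, 116))*(34120 + m(45)) = ((-19238/(-22999) - 19080/(-23284)) + (4 + 116 + 116**2 - 8*(-27)))*(34120 + 8) = ((-19238*(-1/22999) - 19080*(-1/23284)) + (4 + 116 + 13456 + 216))*34128 = ((19238/22999 + 4770/5821) + 13792)*34128 = (221689628/133877179 + 13792)*34128 = (1846655742396/133877179)*34128 = 63022667176490688/133877179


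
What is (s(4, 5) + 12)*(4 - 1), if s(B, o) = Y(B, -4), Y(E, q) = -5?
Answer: 21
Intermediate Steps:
s(B, o) = -5
(s(4, 5) + 12)*(4 - 1) = (-5 + 12)*(4 - 1) = 7*3 = 21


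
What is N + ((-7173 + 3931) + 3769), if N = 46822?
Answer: 47349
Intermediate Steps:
N + ((-7173 + 3931) + 3769) = 46822 + ((-7173 + 3931) + 3769) = 46822 + (-3242 + 3769) = 46822 + 527 = 47349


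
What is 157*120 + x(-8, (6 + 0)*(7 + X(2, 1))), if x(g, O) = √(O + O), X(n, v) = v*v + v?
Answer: 18840 + 6*√3 ≈ 18850.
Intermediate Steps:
X(n, v) = v + v² (X(n, v) = v² + v = v + v²)
x(g, O) = √2*√O (x(g, O) = √(2*O) = √2*√O)
157*120 + x(-8, (6 + 0)*(7 + X(2, 1))) = 157*120 + √2*√((6 + 0)*(7 + 1*(1 + 1))) = 18840 + √2*√(6*(7 + 1*2)) = 18840 + √2*√(6*(7 + 2)) = 18840 + √2*√(6*9) = 18840 + √2*√54 = 18840 + √2*(3*√6) = 18840 + 6*√3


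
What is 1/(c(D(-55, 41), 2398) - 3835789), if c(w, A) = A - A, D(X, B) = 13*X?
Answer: -1/3835789 ≈ -2.6070e-7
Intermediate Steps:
c(w, A) = 0
1/(c(D(-55, 41), 2398) - 3835789) = 1/(0 - 3835789) = 1/(-3835789) = -1/3835789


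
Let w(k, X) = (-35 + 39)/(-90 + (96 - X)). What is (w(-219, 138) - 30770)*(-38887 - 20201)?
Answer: 19999535056/11 ≈ 1.8181e+9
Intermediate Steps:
w(k, X) = 4/(6 - X)
(w(-219, 138) - 30770)*(-38887 - 20201) = (-4/(-6 + 138) - 30770)*(-38887 - 20201) = (-4/132 - 30770)*(-59088) = (-4*1/132 - 30770)*(-59088) = (-1/33 - 30770)*(-59088) = -1015411/33*(-59088) = 19999535056/11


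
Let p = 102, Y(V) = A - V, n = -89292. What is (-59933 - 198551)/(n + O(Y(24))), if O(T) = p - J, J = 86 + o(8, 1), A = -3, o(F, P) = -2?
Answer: 129242/44637 ≈ 2.8954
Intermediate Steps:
J = 84 (J = 86 - 2 = 84)
Y(V) = -3 - V
O(T) = 18 (O(T) = 102 - 1*84 = 102 - 84 = 18)
(-59933 - 198551)/(n + O(Y(24))) = (-59933 - 198551)/(-89292 + 18) = -258484/(-89274) = -258484*(-1/89274) = 129242/44637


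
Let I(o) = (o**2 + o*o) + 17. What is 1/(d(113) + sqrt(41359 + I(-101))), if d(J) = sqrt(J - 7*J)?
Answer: 1/(sqrt(61778) + I*sqrt(678)) ≈ 0.0039796 - 0.00041691*I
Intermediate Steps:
I(o) = 17 + 2*o**2 (I(o) = (o**2 + o**2) + 17 = 2*o**2 + 17 = 17 + 2*o**2)
d(J) = sqrt(6)*sqrt(-J) (d(J) = sqrt(-6*J) = sqrt(6)*sqrt(-J))
1/(d(113) + sqrt(41359 + I(-101))) = 1/(sqrt(6)*sqrt(-1*113) + sqrt(41359 + (17 + 2*(-101)**2))) = 1/(sqrt(6)*sqrt(-113) + sqrt(41359 + (17 + 2*10201))) = 1/(sqrt(6)*(I*sqrt(113)) + sqrt(41359 + (17 + 20402))) = 1/(I*sqrt(678) + sqrt(41359 + 20419)) = 1/(I*sqrt(678) + sqrt(61778)) = 1/(sqrt(61778) + I*sqrt(678))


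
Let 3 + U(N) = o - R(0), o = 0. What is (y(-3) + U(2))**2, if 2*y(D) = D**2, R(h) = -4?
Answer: 121/4 ≈ 30.250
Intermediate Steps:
y(D) = D**2/2
U(N) = 1 (U(N) = -3 + (0 - 1*(-4)) = -3 + (0 + 4) = -3 + 4 = 1)
(y(-3) + U(2))**2 = ((1/2)*(-3)**2 + 1)**2 = ((1/2)*9 + 1)**2 = (9/2 + 1)**2 = (11/2)**2 = 121/4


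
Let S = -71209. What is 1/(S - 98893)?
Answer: -1/170102 ≈ -5.8788e-6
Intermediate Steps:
1/(S - 98893) = 1/(-71209 - 98893) = 1/(-170102) = -1/170102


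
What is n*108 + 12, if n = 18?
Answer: 1956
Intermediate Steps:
n*108 + 12 = 18*108 + 12 = 1944 + 12 = 1956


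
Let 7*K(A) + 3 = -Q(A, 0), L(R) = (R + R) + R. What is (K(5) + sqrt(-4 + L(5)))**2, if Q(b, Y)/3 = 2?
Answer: 620/49 - 18*sqrt(11)/7 ≈ 4.1246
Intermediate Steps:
L(R) = 3*R (L(R) = 2*R + R = 3*R)
Q(b, Y) = 6 (Q(b, Y) = 3*2 = 6)
K(A) = -9/7 (K(A) = -3/7 + (-1*6)/7 = -3/7 + (1/7)*(-6) = -3/7 - 6/7 = -9/7)
(K(5) + sqrt(-4 + L(5)))**2 = (-9/7 + sqrt(-4 + 3*5))**2 = (-9/7 + sqrt(-4 + 15))**2 = (-9/7 + sqrt(11))**2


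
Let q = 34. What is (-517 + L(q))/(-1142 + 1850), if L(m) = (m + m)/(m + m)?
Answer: -43/59 ≈ -0.72881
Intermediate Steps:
L(m) = 1 (L(m) = (2*m)/((2*m)) = (2*m)*(1/(2*m)) = 1)
(-517 + L(q))/(-1142 + 1850) = (-517 + 1)/(-1142 + 1850) = -516/708 = -516*1/708 = -43/59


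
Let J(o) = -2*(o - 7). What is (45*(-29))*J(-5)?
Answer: -31320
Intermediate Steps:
J(o) = 14 - 2*o (J(o) = -2*(-7 + o) = 14 - 2*o)
(45*(-29))*J(-5) = (45*(-29))*(14 - 2*(-5)) = -1305*(14 + 10) = -1305*24 = -31320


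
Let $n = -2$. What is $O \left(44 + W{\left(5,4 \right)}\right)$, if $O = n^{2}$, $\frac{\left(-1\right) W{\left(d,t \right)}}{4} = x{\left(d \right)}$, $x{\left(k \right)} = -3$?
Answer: $224$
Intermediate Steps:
$W{\left(d,t \right)} = 12$ ($W{\left(d,t \right)} = \left(-4\right) \left(-3\right) = 12$)
$O = 4$ ($O = \left(-2\right)^{2} = 4$)
$O \left(44 + W{\left(5,4 \right)}\right) = 4 \left(44 + 12\right) = 4 \cdot 56 = 224$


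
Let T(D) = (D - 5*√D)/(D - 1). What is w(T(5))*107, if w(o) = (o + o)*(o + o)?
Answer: 8025/2 - 2675*√5/2 ≈ 1021.8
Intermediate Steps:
T(D) = (D - 5*√D)/(-1 + D)
w(o) = 4*o² (w(o) = (2*o)*(2*o) = 4*o²)
w(T(5))*107 = (4*((5 - 5*√5)/(-1 + 5))²)*107 = (4*((5 - 5*√5)/4)²)*107 = (4*(5/4 - 5*√5/4)²)*107 = 428*(5/4 - 5*√5/4)²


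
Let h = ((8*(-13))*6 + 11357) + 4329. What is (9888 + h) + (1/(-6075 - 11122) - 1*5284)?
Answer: 338196201/17197 ≈ 19666.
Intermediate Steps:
h = 15062 (h = (-104*6 + 11357) + 4329 = (-624 + 11357) + 4329 = 10733 + 4329 = 15062)
(9888 + h) + (1/(-6075 - 11122) - 1*5284) = (9888 + 15062) + (1/(-6075 - 11122) - 1*5284) = 24950 + (1/(-17197) - 5284) = 24950 + (-1/17197 - 5284) = 24950 - 90868949/17197 = 338196201/17197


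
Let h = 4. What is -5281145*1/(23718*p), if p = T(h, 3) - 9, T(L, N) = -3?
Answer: 5281145/284616 ≈ 18.555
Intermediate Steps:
p = -12 (p = -3 - 9 = -12)
-5281145*1/(23718*p) = -5281145/((177*134)*(-12)) = -5281145/(23718*(-12)) = -5281145/(-284616) = -5281145*(-1/284616) = 5281145/284616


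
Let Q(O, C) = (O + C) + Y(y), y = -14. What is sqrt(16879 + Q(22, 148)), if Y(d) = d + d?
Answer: sqrt(17021) ≈ 130.46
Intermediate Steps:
Y(d) = 2*d
Q(O, C) = -28 + C + O (Q(O, C) = (O + C) + 2*(-14) = (C + O) - 28 = -28 + C + O)
sqrt(16879 + Q(22, 148)) = sqrt(16879 + (-28 + 148 + 22)) = sqrt(16879 + 142) = sqrt(17021)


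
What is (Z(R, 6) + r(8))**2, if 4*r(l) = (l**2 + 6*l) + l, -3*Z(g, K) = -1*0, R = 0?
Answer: 900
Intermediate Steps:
Z(g, K) = 0 (Z(g, K) = -(-1)*0/3 = -1/3*0 = 0)
r(l) = l**2/4 + 7*l/4 (r(l) = ((l**2 + 6*l) + l)/4 = (l**2 + 7*l)/4 = l**2/4 + 7*l/4)
(Z(R, 6) + r(8))**2 = (0 + (1/4)*8*(7 + 8))**2 = (0 + (1/4)*8*15)**2 = (0 + 30)**2 = 30**2 = 900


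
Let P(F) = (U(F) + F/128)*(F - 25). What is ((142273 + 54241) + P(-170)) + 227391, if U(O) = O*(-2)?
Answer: 22903295/64 ≈ 3.5786e+5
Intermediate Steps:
U(O) = -2*O
P(F) = -255*F*(-25 + F)/128 (P(F) = (-2*F + F/128)*(F - 25) = (-2*F + F*(1/128))*(-25 + F) = (-2*F + F/128)*(-25 + F) = (-255*F/128)*(-25 + F) = -255*F*(-25 + F)/128)
((142273 + 54241) + P(-170)) + 227391 = ((142273 + 54241) + (255/128)*(-170)*(25 - 1*(-170))) + 227391 = (196514 + (255/128)*(-170)*(25 + 170)) + 227391 = (196514 + (255/128)*(-170)*195) + 227391 = (196514 - 4226625/64) + 227391 = 8350271/64 + 227391 = 22903295/64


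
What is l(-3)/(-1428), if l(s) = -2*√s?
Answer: I*√3/714 ≈ 0.0024258*I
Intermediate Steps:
l(-3)/(-1428) = -2*I*√3/(-1428) = -2*I*√3*(-1/1428) = I*√3/714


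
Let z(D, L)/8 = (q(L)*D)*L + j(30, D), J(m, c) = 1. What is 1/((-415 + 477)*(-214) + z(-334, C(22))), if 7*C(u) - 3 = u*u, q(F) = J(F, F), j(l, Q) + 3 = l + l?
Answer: -7/1390948 ≈ -5.0325e-6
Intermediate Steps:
j(l, Q) = -3 + 2*l (j(l, Q) = -3 + (l + l) = -3 + 2*l)
q(F) = 1
C(u) = 3/7 + u²/7 (C(u) = 3/7 + (u*u)/7 = 3/7 + u²/7)
z(D, L) = 456 + 8*D*L (z(D, L) = 8*((1*D)*L + (-3 + 2*30)) = 8*(D*L + (-3 + 60)) = 8*(D*L + 57) = 8*(57 + D*L) = 456 + 8*D*L)
1/((-415 + 477)*(-214) + z(-334, C(22))) = 1/((-415 + 477)*(-214) + (456 + 8*(-334)*(3/7 + (⅐)*22²))) = 1/(62*(-214) + (456 + 8*(-334)*(3/7 + (⅐)*484))) = 1/(-13268 + (456 + 8*(-334)*(3/7 + 484/7))) = 1/(-13268 + (456 + 8*(-334)*(487/7))) = 1/(-13268 + (456 - 1301264/7)) = 1/(-13268 - 1298072/7) = 1/(-1390948/7) = -7/1390948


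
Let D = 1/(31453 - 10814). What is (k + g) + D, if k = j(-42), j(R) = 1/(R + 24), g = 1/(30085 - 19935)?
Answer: -52232912/942686325 ≈ -0.055409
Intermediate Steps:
g = 1/10150 ≈ 9.8522e-5
j(R) = 1/(24 + R)
D = 1/20639 ≈ 4.8452e-5
k = -1/18 (k = 1/(24 - 42) = 1/(-18) = -1/18 ≈ -0.055556)
(k + g) + D = (-1/18 + 1/10150) + 1/20639 = -2533/45675 + 1/20639 = -52232912/942686325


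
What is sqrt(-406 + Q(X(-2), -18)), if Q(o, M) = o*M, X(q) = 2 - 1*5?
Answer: 4*I*sqrt(22) ≈ 18.762*I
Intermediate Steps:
X(q) = -3 (X(q) = 2 - 5 = -3)
Q(o, M) = M*o
sqrt(-406 + Q(X(-2), -18)) = sqrt(-406 - 18*(-3)) = sqrt(-406 + 54) = sqrt(-352) = 4*I*sqrt(22)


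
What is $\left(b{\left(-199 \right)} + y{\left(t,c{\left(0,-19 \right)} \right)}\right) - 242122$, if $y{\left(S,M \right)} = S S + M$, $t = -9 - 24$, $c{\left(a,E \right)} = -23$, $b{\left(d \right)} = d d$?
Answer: $-201455$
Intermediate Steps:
$b{\left(d \right)} = d^{2}$
$t = -33$ ($t = -9 - 24 = -33$)
$y{\left(S,M \right)} = M + S^{2}$ ($y{\left(S,M \right)} = S^{2} + M = M + S^{2}$)
$\left(b{\left(-199 \right)} + y{\left(t,c{\left(0,-19 \right)} \right)}\right) - 242122 = \left(\left(-199\right)^{2} - \left(23 - \left(-33\right)^{2}\right)\right) - 242122 = \left(39601 + \left(-23 + 1089\right)\right) - 242122 = \left(39601 + 1066\right) - 242122 = 40667 - 242122 = -201455$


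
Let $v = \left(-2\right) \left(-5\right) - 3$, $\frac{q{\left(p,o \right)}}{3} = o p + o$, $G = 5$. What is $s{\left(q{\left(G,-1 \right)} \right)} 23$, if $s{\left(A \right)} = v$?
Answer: $161$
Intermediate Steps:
$q{\left(p,o \right)} = 3 o + 3 o p$ ($q{\left(p,o \right)} = 3 \left(o p + o\right) = 3 \left(o + o p\right) = 3 o + 3 o p$)
$v = 7$ ($v = 10 - 3 = 7$)
$s{\left(A \right)} = 7$
$s{\left(q{\left(G,-1 \right)} \right)} 23 = 7 \cdot 23 = 161$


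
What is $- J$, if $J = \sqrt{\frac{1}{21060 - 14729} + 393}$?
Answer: $- \frac{2 \sqrt{3938014951}}{6331} \approx -19.824$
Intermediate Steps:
$J = \frac{2 \sqrt{3938014951}}{6331}$ ($J = \sqrt{\frac{1}{6331} + 393} = \sqrt{\frac{2488084}{6331}} = \frac{2 \sqrt{3938014951}}{6331} \approx 19.824$)
$- J = - \frac{2 \sqrt{3938014951}}{6331}$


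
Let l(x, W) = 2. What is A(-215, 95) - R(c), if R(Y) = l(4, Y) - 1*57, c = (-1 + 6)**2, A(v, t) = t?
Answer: 150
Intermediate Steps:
c = 25 (c = 5**2 = 25)
R(Y) = -55 (R(Y) = 2 - 1*57 = 2 - 57 = -55)
A(-215, 95) - R(c) = 95 - 1*(-55) = 95 + 55 = 150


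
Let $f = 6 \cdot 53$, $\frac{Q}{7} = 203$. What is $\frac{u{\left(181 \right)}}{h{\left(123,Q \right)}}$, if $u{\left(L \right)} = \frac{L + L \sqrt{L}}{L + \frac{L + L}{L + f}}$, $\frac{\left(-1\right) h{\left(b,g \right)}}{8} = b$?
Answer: $- \frac{499}{492984} - \frac{499 \sqrt{181}}{492984} \approx -0.01463$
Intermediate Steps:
$Q = 1421$ ($Q = 7 \cdot 203 = 1421$)
$h{\left(b,g \right)} = - 8 b$
$f = 318$
$u{\left(L \right)} = \frac{L + L^{\frac{3}{2}}}{L + \frac{2 L}{318 + L}}$ ($u{\left(L \right)} = \frac{L + L \sqrt{L}}{L + \frac{L + L}{L + 318}} = \frac{L + L^{\frac{3}{2}}}{L + \frac{2 L}{318 + L}}$)
$\frac{u{\left(181 \right)}}{h{\left(123,Q \right)}} = \frac{\frac{1}{320 + 181} \left(318 + 181 + 181^{\frac{3}{2}} + 318 \sqrt{181}\right)}{\left(-8\right) 123} = \frac{\frac{1}{501} \left(318 + 181 + 181 \sqrt{181} + 318 \sqrt{181}\right)}{-984} = \frac{499 + 499 \sqrt{181}}{501} \left(- \frac{1}{984}\right) = \left(\frac{499}{501} + \frac{499 \sqrt{181}}{501}\right) \left(- \frac{1}{984}\right) = - \frac{499}{492984} - \frac{499 \sqrt{181}}{492984}$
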